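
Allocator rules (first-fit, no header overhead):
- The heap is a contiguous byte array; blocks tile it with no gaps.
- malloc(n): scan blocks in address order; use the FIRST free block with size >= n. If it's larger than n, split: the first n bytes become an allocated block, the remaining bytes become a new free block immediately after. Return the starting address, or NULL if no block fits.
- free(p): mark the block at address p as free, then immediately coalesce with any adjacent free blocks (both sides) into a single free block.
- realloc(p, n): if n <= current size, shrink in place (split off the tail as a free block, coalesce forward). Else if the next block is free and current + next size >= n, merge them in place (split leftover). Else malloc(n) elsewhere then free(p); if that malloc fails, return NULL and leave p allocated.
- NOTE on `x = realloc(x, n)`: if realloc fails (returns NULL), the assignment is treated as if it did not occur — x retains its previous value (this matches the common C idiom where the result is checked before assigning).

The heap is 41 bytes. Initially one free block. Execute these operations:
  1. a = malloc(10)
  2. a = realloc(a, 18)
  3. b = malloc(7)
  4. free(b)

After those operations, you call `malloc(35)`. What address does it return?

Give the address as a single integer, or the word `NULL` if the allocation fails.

Answer: NULL

Derivation:
Op 1: a = malloc(10) -> a = 0; heap: [0-9 ALLOC][10-40 FREE]
Op 2: a = realloc(a, 18) -> a = 0; heap: [0-17 ALLOC][18-40 FREE]
Op 3: b = malloc(7) -> b = 18; heap: [0-17 ALLOC][18-24 ALLOC][25-40 FREE]
Op 4: free(b) -> (freed b); heap: [0-17 ALLOC][18-40 FREE]
malloc(35): first-fit scan over [0-17 ALLOC][18-40 FREE] -> NULL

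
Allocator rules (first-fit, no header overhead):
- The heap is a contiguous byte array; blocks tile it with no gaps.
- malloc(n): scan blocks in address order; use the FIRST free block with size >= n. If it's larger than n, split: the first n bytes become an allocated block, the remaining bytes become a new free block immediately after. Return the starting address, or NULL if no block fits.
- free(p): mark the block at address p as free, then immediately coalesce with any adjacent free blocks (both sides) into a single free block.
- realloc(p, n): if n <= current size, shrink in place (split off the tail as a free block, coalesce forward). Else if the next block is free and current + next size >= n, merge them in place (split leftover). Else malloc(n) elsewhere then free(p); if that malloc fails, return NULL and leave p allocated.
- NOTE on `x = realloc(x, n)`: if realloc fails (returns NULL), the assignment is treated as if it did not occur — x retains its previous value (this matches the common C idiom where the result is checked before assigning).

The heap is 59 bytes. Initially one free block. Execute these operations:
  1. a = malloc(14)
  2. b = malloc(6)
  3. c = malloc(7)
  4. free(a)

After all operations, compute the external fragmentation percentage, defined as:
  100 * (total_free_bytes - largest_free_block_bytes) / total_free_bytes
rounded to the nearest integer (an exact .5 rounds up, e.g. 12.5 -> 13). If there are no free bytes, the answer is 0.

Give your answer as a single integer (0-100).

Answer: 30

Derivation:
Op 1: a = malloc(14) -> a = 0; heap: [0-13 ALLOC][14-58 FREE]
Op 2: b = malloc(6) -> b = 14; heap: [0-13 ALLOC][14-19 ALLOC][20-58 FREE]
Op 3: c = malloc(7) -> c = 20; heap: [0-13 ALLOC][14-19 ALLOC][20-26 ALLOC][27-58 FREE]
Op 4: free(a) -> (freed a); heap: [0-13 FREE][14-19 ALLOC][20-26 ALLOC][27-58 FREE]
Free blocks: [14 32] total_free=46 largest=32 -> 100*(46-32)/46 = 1400/46 ≈ 30.435 -> rounds to 30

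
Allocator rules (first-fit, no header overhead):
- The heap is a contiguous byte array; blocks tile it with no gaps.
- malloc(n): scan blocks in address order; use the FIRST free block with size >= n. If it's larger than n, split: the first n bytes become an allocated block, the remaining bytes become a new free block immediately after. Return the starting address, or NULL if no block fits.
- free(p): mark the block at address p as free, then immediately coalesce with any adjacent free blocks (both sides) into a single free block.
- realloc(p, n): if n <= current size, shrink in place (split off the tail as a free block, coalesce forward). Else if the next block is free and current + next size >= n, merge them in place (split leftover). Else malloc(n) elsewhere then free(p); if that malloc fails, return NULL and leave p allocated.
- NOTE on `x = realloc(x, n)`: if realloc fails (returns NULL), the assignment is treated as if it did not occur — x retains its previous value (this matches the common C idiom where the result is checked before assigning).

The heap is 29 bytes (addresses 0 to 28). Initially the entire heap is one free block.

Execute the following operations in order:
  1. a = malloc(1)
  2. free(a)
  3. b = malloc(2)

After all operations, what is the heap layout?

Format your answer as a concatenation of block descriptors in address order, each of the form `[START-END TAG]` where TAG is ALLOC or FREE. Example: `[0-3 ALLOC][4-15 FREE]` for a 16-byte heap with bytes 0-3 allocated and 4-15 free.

Op 1: a = malloc(1) -> a = 0; heap: [0-0 ALLOC][1-28 FREE]
Op 2: free(a) -> (freed a); heap: [0-28 FREE]
Op 3: b = malloc(2) -> b = 0; heap: [0-1 ALLOC][2-28 FREE]

Answer: [0-1 ALLOC][2-28 FREE]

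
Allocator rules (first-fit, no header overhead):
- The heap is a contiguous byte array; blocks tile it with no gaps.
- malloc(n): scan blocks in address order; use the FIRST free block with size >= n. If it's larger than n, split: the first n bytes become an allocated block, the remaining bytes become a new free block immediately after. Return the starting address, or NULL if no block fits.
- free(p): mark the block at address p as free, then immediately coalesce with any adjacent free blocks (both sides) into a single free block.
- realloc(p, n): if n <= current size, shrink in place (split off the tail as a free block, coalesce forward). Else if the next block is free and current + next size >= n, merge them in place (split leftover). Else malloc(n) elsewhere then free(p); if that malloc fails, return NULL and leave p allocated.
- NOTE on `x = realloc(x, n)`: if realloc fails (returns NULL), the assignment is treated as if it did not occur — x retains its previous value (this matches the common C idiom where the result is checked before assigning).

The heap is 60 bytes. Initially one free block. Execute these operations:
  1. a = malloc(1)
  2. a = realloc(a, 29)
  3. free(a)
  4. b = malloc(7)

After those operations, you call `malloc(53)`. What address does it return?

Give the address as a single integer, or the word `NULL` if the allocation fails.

Answer: 7

Derivation:
Op 1: a = malloc(1) -> a = 0; heap: [0-0 ALLOC][1-59 FREE]
Op 2: a = realloc(a, 29) -> a = 0; heap: [0-28 ALLOC][29-59 FREE]
Op 3: free(a) -> (freed a); heap: [0-59 FREE]
Op 4: b = malloc(7) -> b = 0; heap: [0-6 ALLOC][7-59 FREE]
malloc(53): first-fit scan over [0-6 ALLOC][7-59 FREE] -> 7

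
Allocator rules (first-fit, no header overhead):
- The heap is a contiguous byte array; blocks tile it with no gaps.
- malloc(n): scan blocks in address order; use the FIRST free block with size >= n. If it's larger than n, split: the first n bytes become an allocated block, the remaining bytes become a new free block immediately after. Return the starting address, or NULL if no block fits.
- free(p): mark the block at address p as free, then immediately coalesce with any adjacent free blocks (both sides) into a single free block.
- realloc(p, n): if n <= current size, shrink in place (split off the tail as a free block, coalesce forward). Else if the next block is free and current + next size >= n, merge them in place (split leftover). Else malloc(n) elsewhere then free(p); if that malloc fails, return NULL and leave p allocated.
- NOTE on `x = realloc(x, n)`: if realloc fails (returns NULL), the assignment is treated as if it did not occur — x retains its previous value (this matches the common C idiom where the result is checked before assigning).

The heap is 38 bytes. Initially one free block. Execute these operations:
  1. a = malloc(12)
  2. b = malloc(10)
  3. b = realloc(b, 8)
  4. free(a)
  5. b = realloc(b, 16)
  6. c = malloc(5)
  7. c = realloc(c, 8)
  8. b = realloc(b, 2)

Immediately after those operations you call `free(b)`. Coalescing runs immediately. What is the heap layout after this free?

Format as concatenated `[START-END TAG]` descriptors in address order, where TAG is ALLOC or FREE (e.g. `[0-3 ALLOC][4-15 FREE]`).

Answer: [0-7 ALLOC][8-37 FREE]

Derivation:
Op 1: a = malloc(12) -> a = 0; heap: [0-11 ALLOC][12-37 FREE]
Op 2: b = malloc(10) -> b = 12; heap: [0-11 ALLOC][12-21 ALLOC][22-37 FREE]
Op 3: b = realloc(b, 8) -> b = 12; heap: [0-11 ALLOC][12-19 ALLOC][20-37 FREE]
Op 4: free(a) -> (freed a); heap: [0-11 FREE][12-19 ALLOC][20-37 FREE]
Op 5: b = realloc(b, 16) -> b = 12; heap: [0-11 FREE][12-27 ALLOC][28-37 FREE]
Op 6: c = malloc(5) -> c = 0; heap: [0-4 ALLOC][5-11 FREE][12-27 ALLOC][28-37 FREE]
Op 7: c = realloc(c, 8) -> c = 0; heap: [0-7 ALLOC][8-11 FREE][12-27 ALLOC][28-37 FREE]
Op 8: b = realloc(b, 2) -> b = 12; heap: [0-7 ALLOC][8-11 FREE][12-13 ALLOC][14-37 FREE]
free(b): b = 12 -> block [12-13 ALLOC]; mark free, coalesce with adjacent free neighbors -> [0-7 ALLOC][8-37 FREE]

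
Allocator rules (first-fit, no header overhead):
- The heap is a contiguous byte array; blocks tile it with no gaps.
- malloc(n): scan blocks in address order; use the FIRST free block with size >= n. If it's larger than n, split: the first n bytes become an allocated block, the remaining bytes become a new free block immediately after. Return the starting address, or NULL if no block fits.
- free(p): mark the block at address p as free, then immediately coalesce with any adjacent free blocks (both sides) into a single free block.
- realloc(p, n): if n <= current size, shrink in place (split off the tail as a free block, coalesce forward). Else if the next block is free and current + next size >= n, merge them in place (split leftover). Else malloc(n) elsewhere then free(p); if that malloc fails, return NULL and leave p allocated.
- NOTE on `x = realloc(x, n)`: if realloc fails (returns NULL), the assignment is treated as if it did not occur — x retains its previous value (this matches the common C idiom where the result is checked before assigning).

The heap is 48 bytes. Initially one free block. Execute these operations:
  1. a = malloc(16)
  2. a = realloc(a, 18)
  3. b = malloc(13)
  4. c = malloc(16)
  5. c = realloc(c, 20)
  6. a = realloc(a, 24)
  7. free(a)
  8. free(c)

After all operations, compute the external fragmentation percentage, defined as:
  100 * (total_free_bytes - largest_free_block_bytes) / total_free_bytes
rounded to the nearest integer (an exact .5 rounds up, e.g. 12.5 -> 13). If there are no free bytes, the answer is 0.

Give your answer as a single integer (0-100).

Op 1: a = malloc(16) -> a = 0; heap: [0-15 ALLOC][16-47 FREE]
Op 2: a = realloc(a, 18) -> a = 0; heap: [0-17 ALLOC][18-47 FREE]
Op 3: b = malloc(13) -> b = 18; heap: [0-17 ALLOC][18-30 ALLOC][31-47 FREE]
Op 4: c = malloc(16) -> c = 31; heap: [0-17 ALLOC][18-30 ALLOC][31-46 ALLOC][47-47 FREE]
Op 5: c = realloc(c, 20) -> NULL (c unchanged); heap: [0-17 ALLOC][18-30 ALLOC][31-46 ALLOC][47-47 FREE]
Op 6: a = realloc(a, 24) -> NULL (a unchanged); heap: [0-17 ALLOC][18-30 ALLOC][31-46 ALLOC][47-47 FREE]
Op 7: free(a) -> (freed a); heap: [0-17 FREE][18-30 ALLOC][31-46 ALLOC][47-47 FREE]
Op 8: free(c) -> (freed c); heap: [0-17 FREE][18-30 ALLOC][31-47 FREE]
Free blocks: [18 17] total_free=35 largest=18 -> 100*(35-18)/35 = 1700/35 ≈ 48.571 -> rounds to 49

Answer: 49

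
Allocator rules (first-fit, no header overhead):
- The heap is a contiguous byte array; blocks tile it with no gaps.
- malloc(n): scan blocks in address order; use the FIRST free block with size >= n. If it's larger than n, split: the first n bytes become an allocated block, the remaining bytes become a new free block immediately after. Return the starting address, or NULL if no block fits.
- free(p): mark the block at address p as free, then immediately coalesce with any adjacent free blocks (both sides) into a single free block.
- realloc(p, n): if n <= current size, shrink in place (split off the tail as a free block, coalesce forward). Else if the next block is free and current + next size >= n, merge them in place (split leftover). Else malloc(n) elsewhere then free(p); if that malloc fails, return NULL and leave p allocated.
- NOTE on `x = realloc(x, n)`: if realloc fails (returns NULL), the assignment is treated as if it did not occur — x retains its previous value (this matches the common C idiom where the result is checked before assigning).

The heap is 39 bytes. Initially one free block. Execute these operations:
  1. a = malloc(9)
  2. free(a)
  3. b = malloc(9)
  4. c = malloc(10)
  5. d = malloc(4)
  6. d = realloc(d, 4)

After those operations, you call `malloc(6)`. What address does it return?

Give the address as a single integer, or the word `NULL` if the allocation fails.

Answer: 23

Derivation:
Op 1: a = malloc(9) -> a = 0; heap: [0-8 ALLOC][9-38 FREE]
Op 2: free(a) -> (freed a); heap: [0-38 FREE]
Op 3: b = malloc(9) -> b = 0; heap: [0-8 ALLOC][9-38 FREE]
Op 4: c = malloc(10) -> c = 9; heap: [0-8 ALLOC][9-18 ALLOC][19-38 FREE]
Op 5: d = malloc(4) -> d = 19; heap: [0-8 ALLOC][9-18 ALLOC][19-22 ALLOC][23-38 FREE]
Op 6: d = realloc(d, 4) -> d = 19; heap: [0-8 ALLOC][9-18 ALLOC][19-22 ALLOC][23-38 FREE]
malloc(6): first-fit scan over [0-8 ALLOC][9-18 ALLOC][19-22 ALLOC][23-38 FREE] -> 23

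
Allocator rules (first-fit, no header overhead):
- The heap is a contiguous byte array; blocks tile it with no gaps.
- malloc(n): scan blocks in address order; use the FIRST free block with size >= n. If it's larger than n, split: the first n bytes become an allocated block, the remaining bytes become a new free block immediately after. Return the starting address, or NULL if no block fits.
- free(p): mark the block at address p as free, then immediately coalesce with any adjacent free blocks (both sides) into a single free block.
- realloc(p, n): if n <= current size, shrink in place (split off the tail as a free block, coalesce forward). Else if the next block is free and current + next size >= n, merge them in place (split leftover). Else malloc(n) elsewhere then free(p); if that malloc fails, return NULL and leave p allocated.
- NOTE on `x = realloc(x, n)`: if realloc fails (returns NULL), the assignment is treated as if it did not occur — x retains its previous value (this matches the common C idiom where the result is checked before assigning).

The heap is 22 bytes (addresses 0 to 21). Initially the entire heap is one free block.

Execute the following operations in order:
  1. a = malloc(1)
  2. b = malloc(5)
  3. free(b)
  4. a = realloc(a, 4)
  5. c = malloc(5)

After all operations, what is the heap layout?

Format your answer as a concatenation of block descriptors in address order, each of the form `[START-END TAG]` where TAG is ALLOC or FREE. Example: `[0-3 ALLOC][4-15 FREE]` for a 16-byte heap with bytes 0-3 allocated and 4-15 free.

Answer: [0-3 ALLOC][4-8 ALLOC][9-21 FREE]

Derivation:
Op 1: a = malloc(1) -> a = 0; heap: [0-0 ALLOC][1-21 FREE]
Op 2: b = malloc(5) -> b = 1; heap: [0-0 ALLOC][1-5 ALLOC][6-21 FREE]
Op 3: free(b) -> (freed b); heap: [0-0 ALLOC][1-21 FREE]
Op 4: a = realloc(a, 4) -> a = 0; heap: [0-3 ALLOC][4-21 FREE]
Op 5: c = malloc(5) -> c = 4; heap: [0-3 ALLOC][4-8 ALLOC][9-21 FREE]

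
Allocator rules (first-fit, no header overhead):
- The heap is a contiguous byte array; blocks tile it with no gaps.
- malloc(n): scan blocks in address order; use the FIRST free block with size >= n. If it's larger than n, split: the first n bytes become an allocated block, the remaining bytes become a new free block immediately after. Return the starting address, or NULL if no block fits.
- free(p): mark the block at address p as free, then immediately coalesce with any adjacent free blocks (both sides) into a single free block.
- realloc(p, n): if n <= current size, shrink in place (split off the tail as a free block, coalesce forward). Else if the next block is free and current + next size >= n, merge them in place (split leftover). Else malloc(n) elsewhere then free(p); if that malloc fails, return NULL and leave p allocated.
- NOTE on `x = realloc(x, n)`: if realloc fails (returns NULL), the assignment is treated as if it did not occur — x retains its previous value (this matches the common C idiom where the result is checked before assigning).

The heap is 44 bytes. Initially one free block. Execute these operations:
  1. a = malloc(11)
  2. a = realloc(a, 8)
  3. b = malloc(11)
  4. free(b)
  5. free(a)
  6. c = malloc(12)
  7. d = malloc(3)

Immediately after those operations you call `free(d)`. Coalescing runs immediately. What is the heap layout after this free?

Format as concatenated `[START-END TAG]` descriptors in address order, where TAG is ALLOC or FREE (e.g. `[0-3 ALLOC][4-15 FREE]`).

Op 1: a = malloc(11) -> a = 0; heap: [0-10 ALLOC][11-43 FREE]
Op 2: a = realloc(a, 8) -> a = 0; heap: [0-7 ALLOC][8-43 FREE]
Op 3: b = malloc(11) -> b = 8; heap: [0-7 ALLOC][8-18 ALLOC][19-43 FREE]
Op 4: free(b) -> (freed b); heap: [0-7 ALLOC][8-43 FREE]
Op 5: free(a) -> (freed a); heap: [0-43 FREE]
Op 6: c = malloc(12) -> c = 0; heap: [0-11 ALLOC][12-43 FREE]
Op 7: d = malloc(3) -> d = 12; heap: [0-11 ALLOC][12-14 ALLOC][15-43 FREE]
free(d): d = 12 -> block [12-14 ALLOC]; mark free, coalesce with adjacent free neighbors -> [0-11 ALLOC][12-43 FREE]

Answer: [0-11 ALLOC][12-43 FREE]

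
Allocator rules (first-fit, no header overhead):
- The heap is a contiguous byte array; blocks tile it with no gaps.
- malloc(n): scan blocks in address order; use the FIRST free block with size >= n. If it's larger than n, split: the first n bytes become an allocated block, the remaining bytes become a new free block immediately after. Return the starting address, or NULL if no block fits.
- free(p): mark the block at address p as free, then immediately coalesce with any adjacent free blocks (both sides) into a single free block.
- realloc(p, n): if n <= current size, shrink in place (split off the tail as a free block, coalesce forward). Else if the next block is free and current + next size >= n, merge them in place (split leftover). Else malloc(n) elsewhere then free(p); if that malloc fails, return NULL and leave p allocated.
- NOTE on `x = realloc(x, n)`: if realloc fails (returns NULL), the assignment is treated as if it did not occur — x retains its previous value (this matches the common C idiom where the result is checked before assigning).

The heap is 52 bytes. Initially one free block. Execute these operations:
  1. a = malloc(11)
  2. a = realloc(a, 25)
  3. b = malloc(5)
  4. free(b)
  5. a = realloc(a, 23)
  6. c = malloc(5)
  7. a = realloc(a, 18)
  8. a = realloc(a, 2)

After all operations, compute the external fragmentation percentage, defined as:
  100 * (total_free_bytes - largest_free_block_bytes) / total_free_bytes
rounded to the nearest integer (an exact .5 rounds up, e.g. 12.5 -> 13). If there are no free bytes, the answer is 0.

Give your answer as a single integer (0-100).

Answer: 47

Derivation:
Op 1: a = malloc(11) -> a = 0; heap: [0-10 ALLOC][11-51 FREE]
Op 2: a = realloc(a, 25) -> a = 0; heap: [0-24 ALLOC][25-51 FREE]
Op 3: b = malloc(5) -> b = 25; heap: [0-24 ALLOC][25-29 ALLOC][30-51 FREE]
Op 4: free(b) -> (freed b); heap: [0-24 ALLOC][25-51 FREE]
Op 5: a = realloc(a, 23) -> a = 0; heap: [0-22 ALLOC][23-51 FREE]
Op 6: c = malloc(5) -> c = 23; heap: [0-22 ALLOC][23-27 ALLOC][28-51 FREE]
Op 7: a = realloc(a, 18) -> a = 0; heap: [0-17 ALLOC][18-22 FREE][23-27 ALLOC][28-51 FREE]
Op 8: a = realloc(a, 2) -> a = 0; heap: [0-1 ALLOC][2-22 FREE][23-27 ALLOC][28-51 FREE]
Free blocks: [21 24] total_free=45 largest=24 -> 100*(45-24)/45 = 2100/45 ≈ 46.667 -> rounds to 47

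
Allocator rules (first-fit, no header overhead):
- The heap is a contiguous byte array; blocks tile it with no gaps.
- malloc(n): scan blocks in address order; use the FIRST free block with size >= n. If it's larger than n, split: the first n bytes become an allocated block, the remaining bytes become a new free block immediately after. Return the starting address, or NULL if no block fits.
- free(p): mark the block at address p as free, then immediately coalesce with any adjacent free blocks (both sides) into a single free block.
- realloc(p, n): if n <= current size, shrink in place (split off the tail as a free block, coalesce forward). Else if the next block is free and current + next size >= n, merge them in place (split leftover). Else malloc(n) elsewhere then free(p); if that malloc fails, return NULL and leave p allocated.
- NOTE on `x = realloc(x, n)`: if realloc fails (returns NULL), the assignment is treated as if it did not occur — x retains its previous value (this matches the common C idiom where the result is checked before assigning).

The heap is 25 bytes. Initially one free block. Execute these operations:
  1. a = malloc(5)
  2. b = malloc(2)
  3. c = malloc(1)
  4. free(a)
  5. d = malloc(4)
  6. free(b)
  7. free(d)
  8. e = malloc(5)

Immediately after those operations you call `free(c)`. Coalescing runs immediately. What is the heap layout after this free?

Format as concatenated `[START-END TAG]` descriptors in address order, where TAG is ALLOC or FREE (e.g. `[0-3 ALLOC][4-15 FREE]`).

Op 1: a = malloc(5) -> a = 0; heap: [0-4 ALLOC][5-24 FREE]
Op 2: b = malloc(2) -> b = 5; heap: [0-4 ALLOC][5-6 ALLOC][7-24 FREE]
Op 3: c = malloc(1) -> c = 7; heap: [0-4 ALLOC][5-6 ALLOC][7-7 ALLOC][8-24 FREE]
Op 4: free(a) -> (freed a); heap: [0-4 FREE][5-6 ALLOC][7-7 ALLOC][8-24 FREE]
Op 5: d = malloc(4) -> d = 0; heap: [0-3 ALLOC][4-4 FREE][5-6 ALLOC][7-7 ALLOC][8-24 FREE]
Op 6: free(b) -> (freed b); heap: [0-3 ALLOC][4-6 FREE][7-7 ALLOC][8-24 FREE]
Op 7: free(d) -> (freed d); heap: [0-6 FREE][7-7 ALLOC][8-24 FREE]
Op 8: e = malloc(5) -> e = 0; heap: [0-4 ALLOC][5-6 FREE][7-7 ALLOC][8-24 FREE]
free(c): c = 7 -> block [7-7 ALLOC]; mark free, coalesce with adjacent free neighbors -> [0-4 ALLOC][5-24 FREE]

Answer: [0-4 ALLOC][5-24 FREE]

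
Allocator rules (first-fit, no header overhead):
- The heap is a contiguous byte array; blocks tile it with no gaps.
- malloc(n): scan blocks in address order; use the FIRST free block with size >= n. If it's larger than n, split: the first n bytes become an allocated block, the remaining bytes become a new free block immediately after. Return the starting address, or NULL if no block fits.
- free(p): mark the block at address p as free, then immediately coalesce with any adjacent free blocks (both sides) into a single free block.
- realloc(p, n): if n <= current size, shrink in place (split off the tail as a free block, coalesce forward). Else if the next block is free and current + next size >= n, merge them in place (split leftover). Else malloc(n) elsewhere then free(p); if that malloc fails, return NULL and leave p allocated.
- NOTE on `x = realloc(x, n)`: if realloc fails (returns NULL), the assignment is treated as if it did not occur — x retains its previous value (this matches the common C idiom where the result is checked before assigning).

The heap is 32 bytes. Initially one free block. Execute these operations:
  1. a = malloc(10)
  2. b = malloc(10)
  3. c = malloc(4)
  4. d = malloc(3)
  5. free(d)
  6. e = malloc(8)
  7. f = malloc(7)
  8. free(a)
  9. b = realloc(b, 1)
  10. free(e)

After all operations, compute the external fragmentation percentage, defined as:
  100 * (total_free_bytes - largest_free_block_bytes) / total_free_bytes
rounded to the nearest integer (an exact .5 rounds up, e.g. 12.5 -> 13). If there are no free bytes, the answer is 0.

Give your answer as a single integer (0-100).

Op 1: a = malloc(10) -> a = 0; heap: [0-9 ALLOC][10-31 FREE]
Op 2: b = malloc(10) -> b = 10; heap: [0-9 ALLOC][10-19 ALLOC][20-31 FREE]
Op 3: c = malloc(4) -> c = 20; heap: [0-9 ALLOC][10-19 ALLOC][20-23 ALLOC][24-31 FREE]
Op 4: d = malloc(3) -> d = 24; heap: [0-9 ALLOC][10-19 ALLOC][20-23 ALLOC][24-26 ALLOC][27-31 FREE]
Op 5: free(d) -> (freed d); heap: [0-9 ALLOC][10-19 ALLOC][20-23 ALLOC][24-31 FREE]
Op 6: e = malloc(8) -> e = 24; heap: [0-9 ALLOC][10-19 ALLOC][20-23 ALLOC][24-31 ALLOC]
Op 7: f = malloc(7) -> f = NULL; heap: [0-9 ALLOC][10-19 ALLOC][20-23 ALLOC][24-31 ALLOC]
Op 8: free(a) -> (freed a); heap: [0-9 FREE][10-19 ALLOC][20-23 ALLOC][24-31 ALLOC]
Op 9: b = realloc(b, 1) -> b = 10; heap: [0-9 FREE][10-10 ALLOC][11-19 FREE][20-23 ALLOC][24-31 ALLOC]
Op 10: free(e) -> (freed e); heap: [0-9 FREE][10-10 ALLOC][11-19 FREE][20-23 ALLOC][24-31 FREE]
Free blocks: [10 9 8] total_free=27 largest=10 -> 100*(27-10)/27 = 1700/27 ≈ 62.963 -> rounds to 63

Answer: 63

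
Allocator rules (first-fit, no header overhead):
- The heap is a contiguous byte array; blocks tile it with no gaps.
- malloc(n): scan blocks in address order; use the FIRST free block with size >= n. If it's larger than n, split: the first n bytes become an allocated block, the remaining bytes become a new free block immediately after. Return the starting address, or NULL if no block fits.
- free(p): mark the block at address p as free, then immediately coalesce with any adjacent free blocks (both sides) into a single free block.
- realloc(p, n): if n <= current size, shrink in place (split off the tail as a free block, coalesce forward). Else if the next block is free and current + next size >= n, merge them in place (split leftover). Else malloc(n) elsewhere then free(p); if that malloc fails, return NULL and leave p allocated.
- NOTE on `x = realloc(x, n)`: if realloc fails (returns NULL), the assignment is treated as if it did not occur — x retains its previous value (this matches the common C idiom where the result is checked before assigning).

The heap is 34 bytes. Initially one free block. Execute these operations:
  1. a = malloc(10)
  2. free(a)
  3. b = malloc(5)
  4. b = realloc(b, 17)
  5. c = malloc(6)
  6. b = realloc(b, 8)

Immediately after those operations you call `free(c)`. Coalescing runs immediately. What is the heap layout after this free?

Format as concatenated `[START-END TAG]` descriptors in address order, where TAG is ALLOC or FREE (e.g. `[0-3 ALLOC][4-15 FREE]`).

Op 1: a = malloc(10) -> a = 0; heap: [0-9 ALLOC][10-33 FREE]
Op 2: free(a) -> (freed a); heap: [0-33 FREE]
Op 3: b = malloc(5) -> b = 0; heap: [0-4 ALLOC][5-33 FREE]
Op 4: b = realloc(b, 17) -> b = 0; heap: [0-16 ALLOC][17-33 FREE]
Op 5: c = malloc(6) -> c = 17; heap: [0-16 ALLOC][17-22 ALLOC][23-33 FREE]
Op 6: b = realloc(b, 8) -> b = 0; heap: [0-7 ALLOC][8-16 FREE][17-22 ALLOC][23-33 FREE]
free(c): c = 17 -> block [17-22 ALLOC]; mark free, coalesce with adjacent free neighbors -> [0-7 ALLOC][8-33 FREE]

Answer: [0-7 ALLOC][8-33 FREE]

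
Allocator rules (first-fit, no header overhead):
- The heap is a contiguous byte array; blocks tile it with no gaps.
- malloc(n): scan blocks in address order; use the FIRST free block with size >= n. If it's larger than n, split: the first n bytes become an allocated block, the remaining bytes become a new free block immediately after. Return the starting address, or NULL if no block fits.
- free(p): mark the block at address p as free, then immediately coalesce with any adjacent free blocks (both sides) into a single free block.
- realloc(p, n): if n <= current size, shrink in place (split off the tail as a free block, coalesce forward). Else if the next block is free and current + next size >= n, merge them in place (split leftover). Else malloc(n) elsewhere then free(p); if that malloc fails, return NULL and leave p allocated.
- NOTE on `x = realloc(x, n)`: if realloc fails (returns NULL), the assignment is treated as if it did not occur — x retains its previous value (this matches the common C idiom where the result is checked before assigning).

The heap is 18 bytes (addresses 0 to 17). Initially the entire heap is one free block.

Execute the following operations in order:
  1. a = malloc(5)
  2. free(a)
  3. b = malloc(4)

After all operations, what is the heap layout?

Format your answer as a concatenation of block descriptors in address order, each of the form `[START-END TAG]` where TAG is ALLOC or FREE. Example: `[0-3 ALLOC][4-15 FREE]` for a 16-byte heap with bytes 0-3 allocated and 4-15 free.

Op 1: a = malloc(5) -> a = 0; heap: [0-4 ALLOC][5-17 FREE]
Op 2: free(a) -> (freed a); heap: [0-17 FREE]
Op 3: b = malloc(4) -> b = 0; heap: [0-3 ALLOC][4-17 FREE]

Answer: [0-3 ALLOC][4-17 FREE]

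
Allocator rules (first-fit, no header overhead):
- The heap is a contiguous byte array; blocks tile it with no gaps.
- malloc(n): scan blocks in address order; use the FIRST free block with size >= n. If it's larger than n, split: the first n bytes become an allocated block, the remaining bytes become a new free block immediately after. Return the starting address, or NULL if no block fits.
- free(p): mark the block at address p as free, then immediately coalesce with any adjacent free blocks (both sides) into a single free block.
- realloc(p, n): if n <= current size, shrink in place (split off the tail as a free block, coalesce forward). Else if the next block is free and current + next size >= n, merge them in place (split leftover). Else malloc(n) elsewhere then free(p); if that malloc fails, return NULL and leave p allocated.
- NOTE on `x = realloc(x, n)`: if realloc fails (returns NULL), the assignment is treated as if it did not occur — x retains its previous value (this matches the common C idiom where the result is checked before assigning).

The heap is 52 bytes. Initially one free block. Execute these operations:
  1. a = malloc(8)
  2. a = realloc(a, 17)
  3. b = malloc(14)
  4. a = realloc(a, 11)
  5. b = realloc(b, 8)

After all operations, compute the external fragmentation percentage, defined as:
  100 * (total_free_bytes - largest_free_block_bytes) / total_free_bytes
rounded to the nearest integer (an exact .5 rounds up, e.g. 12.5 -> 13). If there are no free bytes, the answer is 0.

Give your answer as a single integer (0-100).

Op 1: a = malloc(8) -> a = 0; heap: [0-7 ALLOC][8-51 FREE]
Op 2: a = realloc(a, 17) -> a = 0; heap: [0-16 ALLOC][17-51 FREE]
Op 3: b = malloc(14) -> b = 17; heap: [0-16 ALLOC][17-30 ALLOC][31-51 FREE]
Op 4: a = realloc(a, 11) -> a = 0; heap: [0-10 ALLOC][11-16 FREE][17-30 ALLOC][31-51 FREE]
Op 5: b = realloc(b, 8) -> b = 17; heap: [0-10 ALLOC][11-16 FREE][17-24 ALLOC][25-51 FREE]
Free blocks: [6 27] total_free=33 largest=27 -> 100*(33-27)/33 = 600/33 ≈ 18.182 -> rounds to 18

Answer: 18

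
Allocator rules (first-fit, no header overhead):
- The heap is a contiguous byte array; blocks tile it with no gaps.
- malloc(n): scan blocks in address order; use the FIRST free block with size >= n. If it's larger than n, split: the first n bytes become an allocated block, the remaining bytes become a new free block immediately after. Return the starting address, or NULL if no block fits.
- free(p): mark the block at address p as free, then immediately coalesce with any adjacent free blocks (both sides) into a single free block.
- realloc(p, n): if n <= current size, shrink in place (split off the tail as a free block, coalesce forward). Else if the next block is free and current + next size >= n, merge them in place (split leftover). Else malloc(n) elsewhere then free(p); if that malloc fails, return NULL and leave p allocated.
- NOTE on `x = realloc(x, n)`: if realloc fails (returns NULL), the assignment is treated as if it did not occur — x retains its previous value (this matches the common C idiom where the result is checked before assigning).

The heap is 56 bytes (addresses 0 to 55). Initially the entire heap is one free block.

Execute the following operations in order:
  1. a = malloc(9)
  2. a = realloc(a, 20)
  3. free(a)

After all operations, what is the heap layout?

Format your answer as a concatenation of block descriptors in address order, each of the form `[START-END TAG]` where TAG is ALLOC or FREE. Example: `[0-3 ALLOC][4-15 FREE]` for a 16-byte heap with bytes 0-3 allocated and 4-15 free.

Op 1: a = malloc(9) -> a = 0; heap: [0-8 ALLOC][9-55 FREE]
Op 2: a = realloc(a, 20) -> a = 0; heap: [0-19 ALLOC][20-55 FREE]
Op 3: free(a) -> (freed a); heap: [0-55 FREE]

Answer: [0-55 FREE]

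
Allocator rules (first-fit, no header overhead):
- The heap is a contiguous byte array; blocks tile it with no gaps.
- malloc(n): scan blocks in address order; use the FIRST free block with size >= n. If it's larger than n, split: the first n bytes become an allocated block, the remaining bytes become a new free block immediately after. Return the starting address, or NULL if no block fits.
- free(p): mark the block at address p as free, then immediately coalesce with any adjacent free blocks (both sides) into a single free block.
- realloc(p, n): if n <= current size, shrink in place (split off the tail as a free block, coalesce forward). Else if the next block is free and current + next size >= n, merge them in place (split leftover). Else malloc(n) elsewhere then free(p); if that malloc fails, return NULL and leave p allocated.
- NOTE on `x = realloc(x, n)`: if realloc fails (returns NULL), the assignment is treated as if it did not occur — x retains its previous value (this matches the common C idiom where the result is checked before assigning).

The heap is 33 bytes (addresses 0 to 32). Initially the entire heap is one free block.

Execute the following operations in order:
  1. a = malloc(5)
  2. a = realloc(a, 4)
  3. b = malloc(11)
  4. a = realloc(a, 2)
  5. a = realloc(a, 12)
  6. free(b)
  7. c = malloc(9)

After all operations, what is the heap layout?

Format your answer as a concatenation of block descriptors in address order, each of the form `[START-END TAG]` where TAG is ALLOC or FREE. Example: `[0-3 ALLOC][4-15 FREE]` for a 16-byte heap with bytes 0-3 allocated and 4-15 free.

Answer: [0-8 ALLOC][9-14 FREE][15-26 ALLOC][27-32 FREE]

Derivation:
Op 1: a = malloc(5) -> a = 0; heap: [0-4 ALLOC][5-32 FREE]
Op 2: a = realloc(a, 4) -> a = 0; heap: [0-3 ALLOC][4-32 FREE]
Op 3: b = malloc(11) -> b = 4; heap: [0-3 ALLOC][4-14 ALLOC][15-32 FREE]
Op 4: a = realloc(a, 2) -> a = 0; heap: [0-1 ALLOC][2-3 FREE][4-14 ALLOC][15-32 FREE]
Op 5: a = realloc(a, 12) -> a = 15; heap: [0-3 FREE][4-14 ALLOC][15-26 ALLOC][27-32 FREE]
Op 6: free(b) -> (freed b); heap: [0-14 FREE][15-26 ALLOC][27-32 FREE]
Op 7: c = malloc(9) -> c = 0; heap: [0-8 ALLOC][9-14 FREE][15-26 ALLOC][27-32 FREE]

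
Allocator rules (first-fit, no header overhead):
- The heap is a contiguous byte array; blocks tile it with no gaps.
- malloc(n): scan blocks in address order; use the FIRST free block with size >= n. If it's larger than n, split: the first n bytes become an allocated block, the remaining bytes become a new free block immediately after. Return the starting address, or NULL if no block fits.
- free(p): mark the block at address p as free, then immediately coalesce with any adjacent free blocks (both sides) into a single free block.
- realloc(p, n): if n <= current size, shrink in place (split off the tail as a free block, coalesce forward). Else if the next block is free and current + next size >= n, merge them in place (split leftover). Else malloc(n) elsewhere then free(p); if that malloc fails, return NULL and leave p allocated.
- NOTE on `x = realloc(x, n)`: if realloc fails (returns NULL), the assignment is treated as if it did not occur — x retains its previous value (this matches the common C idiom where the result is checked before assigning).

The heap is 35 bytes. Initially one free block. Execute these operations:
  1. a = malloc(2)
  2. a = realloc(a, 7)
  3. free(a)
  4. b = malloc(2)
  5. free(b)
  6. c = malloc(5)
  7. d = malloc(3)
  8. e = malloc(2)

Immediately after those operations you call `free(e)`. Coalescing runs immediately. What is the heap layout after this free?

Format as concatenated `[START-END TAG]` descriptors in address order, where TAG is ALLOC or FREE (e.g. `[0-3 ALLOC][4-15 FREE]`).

Answer: [0-4 ALLOC][5-7 ALLOC][8-34 FREE]

Derivation:
Op 1: a = malloc(2) -> a = 0; heap: [0-1 ALLOC][2-34 FREE]
Op 2: a = realloc(a, 7) -> a = 0; heap: [0-6 ALLOC][7-34 FREE]
Op 3: free(a) -> (freed a); heap: [0-34 FREE]
Op 4: b = malloc(2) -> b = 0; heap: [0-1 ALLOC][2-34 FREE]
Op 5: free(b) -> (freed b); heap: [0-34 FREE]
Op 6: c = malloc(5) -> c = 0; heap: [0-4 ALLOC][5-34 FREE]
Op 7: d = malloc(3) -> d = 5; heap: [0-4 ALLOC][5-7 ALLOC][8-34 FREE]
Op 8: e = malloc(2) -> e = 8; heap: [0-4 ALLOC][5-7 ALLOC][8-9 ALLOC][10-34 FREE]
free(e): e = 8 -> block [8-9 ALLOC]; mark free, coalesce with adjacent free neighbors -> [0-4 ALLOC][5-7 ALLOC][8-34 FREE]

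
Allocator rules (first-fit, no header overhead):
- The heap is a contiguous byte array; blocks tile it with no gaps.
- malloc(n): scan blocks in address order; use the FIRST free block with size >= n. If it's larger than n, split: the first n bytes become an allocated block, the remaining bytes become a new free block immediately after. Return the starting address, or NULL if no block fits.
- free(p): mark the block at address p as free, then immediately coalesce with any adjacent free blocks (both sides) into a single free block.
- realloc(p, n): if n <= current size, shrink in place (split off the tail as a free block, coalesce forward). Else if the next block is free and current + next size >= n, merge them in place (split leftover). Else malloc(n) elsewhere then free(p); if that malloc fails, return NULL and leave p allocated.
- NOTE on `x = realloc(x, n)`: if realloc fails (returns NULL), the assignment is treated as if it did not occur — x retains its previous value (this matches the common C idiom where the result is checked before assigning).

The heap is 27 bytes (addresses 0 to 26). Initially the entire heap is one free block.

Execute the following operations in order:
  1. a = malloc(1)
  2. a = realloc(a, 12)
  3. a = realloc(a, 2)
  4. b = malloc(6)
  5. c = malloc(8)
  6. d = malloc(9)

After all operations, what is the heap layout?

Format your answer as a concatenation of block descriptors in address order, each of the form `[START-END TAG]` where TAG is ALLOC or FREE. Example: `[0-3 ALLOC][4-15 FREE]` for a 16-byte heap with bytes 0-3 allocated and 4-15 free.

Answer: [0-1 ALLOC][2-7 ALLOC][8-15 ALLOC][16-24 ALLOC][25-26 FREE]

Derivation:
Op 1: a = malloc(1) -> a = 0; heap: [0-0 ALLOC][1-26 FREE]
Op 2: a = realloc(a, 12) -> a = 0; heap: [0-11 ALLOC][12-26 FREE]
Op 3: a = realloc(a, 2) -> a = 0; heap: [0-1 ALLOC][2-26 FREE]
Op 4: b = malloc(6) -> b = 2; heap: [0-1 ALLOC][2-7 ALLOC][8-26 FREE]
Op 5: c = malloc(8) -> c = 8; heap: [0-1 ALLOC][2-7 ALLOC][8-15 ALLOC][16-26 FREE]
Op 6: d = malloc(9) -> d = 16; heap: [0-1 ALLOC][2-7 ALLOC][8-15 ALLOC][16-24 ALLOC][25-26 FREE]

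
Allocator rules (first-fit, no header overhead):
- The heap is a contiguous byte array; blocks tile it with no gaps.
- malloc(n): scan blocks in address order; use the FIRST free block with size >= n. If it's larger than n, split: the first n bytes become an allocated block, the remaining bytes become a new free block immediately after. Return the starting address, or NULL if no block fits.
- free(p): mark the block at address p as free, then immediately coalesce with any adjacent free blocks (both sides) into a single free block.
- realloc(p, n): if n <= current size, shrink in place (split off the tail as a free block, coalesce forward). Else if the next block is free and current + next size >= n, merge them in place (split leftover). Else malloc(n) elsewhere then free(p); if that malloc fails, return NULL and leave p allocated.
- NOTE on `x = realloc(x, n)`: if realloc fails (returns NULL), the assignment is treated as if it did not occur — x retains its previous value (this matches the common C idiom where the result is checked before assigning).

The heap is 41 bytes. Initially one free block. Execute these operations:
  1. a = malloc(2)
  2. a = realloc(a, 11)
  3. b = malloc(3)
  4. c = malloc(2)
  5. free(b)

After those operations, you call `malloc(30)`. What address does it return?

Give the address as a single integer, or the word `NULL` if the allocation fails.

Op 1: a = malloc(2) -> a = 0; heap: [0-1 ALLOC][2-40 FREE]
Op 2: a = realloc(a, 11) -> a = 0; heap: [0-10 ALLOC][11-40 FREE]
Op 3: b = malloc(3) -> b = 11; heap: [0-10 ALLOC][11-13 ALLOC][14-40 FREE]
Op 4: c = malloc(2) -> c = 14; heap: [0-10 ALLOC][11-13 ALLOC][14-15 ALLOC][16-40 FREE]
Op 5: free(b) -> (freed b); heap: [0-10 ALLOC][11-13 FREE][14-15 ALLOC][16-40 FREE]
malloc(30): first-fit scan over [0-10 ALLOC][11-13 FREE][14-15 ALLOC][16-40 FREE] -> NULL

Answer: NULL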